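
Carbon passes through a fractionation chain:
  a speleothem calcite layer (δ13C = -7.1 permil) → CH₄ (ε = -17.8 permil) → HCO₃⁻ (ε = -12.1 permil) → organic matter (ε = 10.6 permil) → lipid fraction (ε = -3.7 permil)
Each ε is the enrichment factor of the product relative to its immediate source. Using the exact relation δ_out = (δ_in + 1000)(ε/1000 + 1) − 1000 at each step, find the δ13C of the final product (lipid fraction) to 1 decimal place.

-30.0 permil

step 1: δ = (-7.10 + 1000)·(-17.8/1000 + 1) − 1000 = -24.77 permil
step 2: δ = (-24.77 + 1000)·(-12.1/1000 + 1) − 1000 = -36.57 permil
step 3: δ = (-36.57 + 1000)·(10.6/1000 + 1) − 1000 = -26.36 permil
step 4: δ = (-26.36 + 1000)·(-3.7/1000 + 1) − 1000 = -29.96 permil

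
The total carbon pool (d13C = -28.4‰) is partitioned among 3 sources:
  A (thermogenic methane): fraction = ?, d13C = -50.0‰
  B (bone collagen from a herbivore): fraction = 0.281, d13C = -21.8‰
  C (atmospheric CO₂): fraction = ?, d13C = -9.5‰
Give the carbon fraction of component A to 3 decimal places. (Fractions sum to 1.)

Let f_A and f_C be the unknown fractions; fractions sum to 1 so f_A + f_C = 0.719.
Mass balance: Σ fᵢ·δᵢ = δ_bulk ⇒ f_A·(-50.0) + f_C·(-9.5) = -28.4 − (-6.126) = -22.274
Substitute f_C = 0.719 − f_A:
f_A·(-50.0 − -9.5) = -22.274 − 0.719×(-9.5) = -15.444
f_A = -15.444 / -40.5 = 0.3813

0.381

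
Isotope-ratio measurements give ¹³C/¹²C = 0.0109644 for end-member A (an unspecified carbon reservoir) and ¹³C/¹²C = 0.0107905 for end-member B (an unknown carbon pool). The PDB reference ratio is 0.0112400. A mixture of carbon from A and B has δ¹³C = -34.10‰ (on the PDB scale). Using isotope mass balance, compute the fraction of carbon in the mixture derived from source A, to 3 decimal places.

0.381

δ_A = (0.0109644/0.0112400 − 1)×1000 = (0.975480 − 1)×1000 = -24.520‰
δ_B = (0.0107905/0.0112400 − 1)×1000 = (0.960009 − 1)×1000 = -39.991‰
f_A = (δ_mix − δ_B)/(δ_A − δ_B) = (-34.10 − (-39.991))/(-24.520 − (-39.991))
f_A = 5.891 / 15.472 = 0.3808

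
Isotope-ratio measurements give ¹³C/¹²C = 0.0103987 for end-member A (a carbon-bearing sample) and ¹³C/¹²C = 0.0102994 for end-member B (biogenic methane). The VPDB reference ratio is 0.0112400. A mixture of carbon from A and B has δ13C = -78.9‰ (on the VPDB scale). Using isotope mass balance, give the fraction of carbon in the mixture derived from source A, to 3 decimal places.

δ_A = (0.0103987/0.0112400 − 1)×1000 = (0.925151 − 1)×1000 = -74.849‰
δ_B = (0.0102994/0.0112400 − 1)×1000 = (0.916317 − 1)×1000 = -83.683‰
f_A = (δ_mix − δ_B)/(δ_A − δ_B) = (-78.9 − (-83.683))/(-74.849 − (-83.683))
f_A = 4.783 / 8.835 = 0.5414

0.541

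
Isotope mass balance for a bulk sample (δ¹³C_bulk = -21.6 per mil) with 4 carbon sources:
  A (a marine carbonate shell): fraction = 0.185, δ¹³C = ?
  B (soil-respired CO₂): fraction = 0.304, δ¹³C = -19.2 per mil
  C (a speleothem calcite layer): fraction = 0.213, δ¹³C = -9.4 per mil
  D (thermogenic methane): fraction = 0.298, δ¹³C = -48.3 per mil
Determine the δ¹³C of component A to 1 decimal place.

Isotope mass balance: δ_bulk = Σ fᵢ·δᵢ.
-21.6 = 0.185×δ_A + 0.304×(-19.2) + 0.213×(-9.4) + 0.298×(-48.3)
0.185·δ_A = -21.6 − (-22.232) = 0.632
δ_A = 0.632 / 0.185 = 3.42 per mil

3.4 per mil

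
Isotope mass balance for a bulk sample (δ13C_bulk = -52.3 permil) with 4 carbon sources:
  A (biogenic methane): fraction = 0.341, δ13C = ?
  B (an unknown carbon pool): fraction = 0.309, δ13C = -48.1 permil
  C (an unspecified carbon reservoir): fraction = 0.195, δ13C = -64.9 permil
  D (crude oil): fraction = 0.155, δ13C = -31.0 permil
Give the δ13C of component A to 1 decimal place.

Isotope mass balance: δ_bulk = Σ fᵢ·δᵢ.
-52.3 = 0.341×δ_A + 0.309×(-48.1) + 0.195×(-64.9) + 0.155×(-31.0)
0.341·δ_A = -52.3 − (-32.323) = -19.977
δ_A = -19.977 / 0.341 = -58.58 permil

-58.6 permil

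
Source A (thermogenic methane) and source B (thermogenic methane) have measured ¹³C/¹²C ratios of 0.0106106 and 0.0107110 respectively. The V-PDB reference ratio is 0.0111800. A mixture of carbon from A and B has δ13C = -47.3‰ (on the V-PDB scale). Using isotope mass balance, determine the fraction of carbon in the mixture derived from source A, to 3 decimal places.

0.596

δ_A = (0.0106106/0.0111800 − 1)×1000 = (0.949070 − 1)×1000 = -50.930‰
δ_B = (0.0107110/0.0111800 − 1)×1000 = (0.958050 − 1)×1000 = -41.950‰
f_A = (δ_mix − δ_B)/(δ_A − δ_B) = (-47.3 − (-41.950))/(-50.930 − (-41.950))
f_A = -5.350 / -8.980 = 0.5958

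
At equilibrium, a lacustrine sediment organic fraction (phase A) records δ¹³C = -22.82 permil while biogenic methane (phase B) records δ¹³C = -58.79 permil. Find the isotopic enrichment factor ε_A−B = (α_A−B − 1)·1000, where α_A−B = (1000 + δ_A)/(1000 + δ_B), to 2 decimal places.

38.22 permil

α_A−B = (1000 + -22.82) / (1000 + -58.79) = 977.18 / 941.21 = 1.038217
ε_A−B = (1.038217 − 1) × 1000 = 38.217 permil
(The approximation ε ≈ δ_A − δ_B would give 35.97 permil.)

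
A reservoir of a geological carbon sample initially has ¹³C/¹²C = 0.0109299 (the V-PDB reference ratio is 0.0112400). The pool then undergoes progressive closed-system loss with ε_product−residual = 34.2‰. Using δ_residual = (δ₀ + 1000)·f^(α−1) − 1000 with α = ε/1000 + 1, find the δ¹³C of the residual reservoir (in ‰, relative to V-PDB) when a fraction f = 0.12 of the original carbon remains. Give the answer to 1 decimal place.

δ₀ = (0.0109299/0.0112400 − 1)×1000 = (0.972411 − 1)×1000 = -27.589‰
α − 1 = ε/1000 = 0.0342
f^(α−1) = 0.12^(0.0342) = 0.930054
δ_res = (-27.589 + 1000) × 0.930054 − 1000 = 904.394 − 1000 = -95.61‰

-95.6‰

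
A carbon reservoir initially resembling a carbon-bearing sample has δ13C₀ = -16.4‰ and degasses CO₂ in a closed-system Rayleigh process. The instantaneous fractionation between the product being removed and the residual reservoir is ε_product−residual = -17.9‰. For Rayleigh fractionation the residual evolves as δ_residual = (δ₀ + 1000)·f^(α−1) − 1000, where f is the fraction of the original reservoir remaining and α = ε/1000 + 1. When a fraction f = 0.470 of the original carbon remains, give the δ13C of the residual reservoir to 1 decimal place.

Rayleigh residual: δ_res = (δ₀ + 1000)·f^(α−1) − 1000
α = ε/1000 + 1 = 0.98210, so α − 1 = -0.01790
f^(α−1) = 0.470^(-0.01790) = 1.013607
δ_res = (-16.4 + 1000) × 1.013607 − 1000 = 996.983 − 1000 = -3.02‰

-3.0‰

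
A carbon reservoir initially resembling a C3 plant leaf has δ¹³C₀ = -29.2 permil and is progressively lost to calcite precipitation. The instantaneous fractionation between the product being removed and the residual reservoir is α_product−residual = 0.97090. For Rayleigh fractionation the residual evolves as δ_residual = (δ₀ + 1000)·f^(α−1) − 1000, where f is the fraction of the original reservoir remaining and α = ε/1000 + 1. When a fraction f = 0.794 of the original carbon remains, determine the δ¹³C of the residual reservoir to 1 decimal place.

-22.7 permil

Rayleigh residual: δ_res = (δ₀ + 1000)·f^(α−1) − 1000
α − 1 = -0.02910
f^(α−1) = 0.794^(-0.02910) = 1.006735
δ_res = (-29.2 + 1000) × 1.006735 − 1000 = 977.338 − 1000 = -22.66 permil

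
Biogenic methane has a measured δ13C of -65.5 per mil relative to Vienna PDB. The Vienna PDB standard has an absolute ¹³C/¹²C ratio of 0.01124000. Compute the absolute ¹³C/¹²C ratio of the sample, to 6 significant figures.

0.0105038

R_sample = R_standard × (δ13C/1000 + 1)
R_sample = 0.01124000 × (-65.5/1000 + 1) = 0.01124000 × 0.934500
R_sample = 0.0105038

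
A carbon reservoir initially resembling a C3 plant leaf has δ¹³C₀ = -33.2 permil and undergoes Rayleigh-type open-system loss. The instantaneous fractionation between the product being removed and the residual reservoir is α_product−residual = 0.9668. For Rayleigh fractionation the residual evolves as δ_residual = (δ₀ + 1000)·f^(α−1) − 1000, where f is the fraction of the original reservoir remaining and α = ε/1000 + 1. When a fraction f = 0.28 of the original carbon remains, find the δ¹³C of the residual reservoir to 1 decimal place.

8.5 permil

Rayleigh residual: δ_res = (δ₀ + 1000)·f^(α−1) − 1000
α − 1 = -0.03320
f^(α−1) = 0.28^(-0.03320) = 1.043168
δ_res = (-33.2 + 1000) × 1.043168 − 1000 = 1008.535 − 1000 = 8.54 permil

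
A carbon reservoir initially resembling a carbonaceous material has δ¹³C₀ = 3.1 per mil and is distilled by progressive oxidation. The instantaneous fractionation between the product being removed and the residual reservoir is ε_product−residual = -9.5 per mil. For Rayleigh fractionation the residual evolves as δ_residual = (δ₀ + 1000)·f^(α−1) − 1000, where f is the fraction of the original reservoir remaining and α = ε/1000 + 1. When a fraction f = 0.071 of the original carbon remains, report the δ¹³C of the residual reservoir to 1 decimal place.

28.6 per mil

Rayleigh residual: δ_res = (δ₀ + 1000)·f^(α−1) − 1000
α = ε/1000 + 1 = 0.99050, so α − 1 = -0.00950
f^(α−1) = 0.071^(-0.00950) = 1.025447
δ_res = (3.1 + 1000) × 1.025447 − 1000 = 1028.625 − 1000 = 28.63 per mil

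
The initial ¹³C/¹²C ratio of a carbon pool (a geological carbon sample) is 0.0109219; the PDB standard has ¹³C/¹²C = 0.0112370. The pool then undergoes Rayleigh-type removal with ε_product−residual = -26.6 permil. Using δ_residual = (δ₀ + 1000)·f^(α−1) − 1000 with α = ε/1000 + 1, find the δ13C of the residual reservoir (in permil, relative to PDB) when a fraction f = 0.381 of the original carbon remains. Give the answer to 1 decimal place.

-2.8 permil

δ₀ = (0.0109219/0.0112370 − 1)×1000 = (0.971959 − 1)×1000 = -28.041 permil
α − 1 = ε/1000 = -0.0266
f^(α−1) = 0.381^(-0.0266) = 1.026000
δ_res = (-28.041 + 1000) × 1.026000 − 1000 = 997.230 − 1000 = -2.77 permil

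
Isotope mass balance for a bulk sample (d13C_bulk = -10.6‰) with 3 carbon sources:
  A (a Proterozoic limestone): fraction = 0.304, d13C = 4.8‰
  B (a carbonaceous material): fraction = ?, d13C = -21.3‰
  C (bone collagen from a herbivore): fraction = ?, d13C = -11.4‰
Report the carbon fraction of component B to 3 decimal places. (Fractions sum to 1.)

0.417

Let f_B and f_C be the unknown fractions; fractions sum to 1 so f_B + f_C = 0.696.
Mass balance: Σ fᵢ·δᵢ = δ_bulk ⇒ f_B·(-21.3) + f_C·(-11.4) = -10.6 − (1.459) = -12.059
Substitute f_C = 0.696 − f_B:
f_B·(-21.3 − -11.4) = -12.059 − 0.696×(-11.4) = -4.125
f_B = -4.125 / -9.9 = 0.4166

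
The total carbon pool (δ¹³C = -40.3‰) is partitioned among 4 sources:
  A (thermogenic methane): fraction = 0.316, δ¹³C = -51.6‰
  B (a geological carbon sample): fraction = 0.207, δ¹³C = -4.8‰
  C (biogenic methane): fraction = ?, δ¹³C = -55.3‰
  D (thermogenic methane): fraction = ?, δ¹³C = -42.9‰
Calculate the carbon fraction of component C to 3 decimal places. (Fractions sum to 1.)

0.205

Let f_C and f_D be the unknown fractions; fractions sum to 1 so f_C + f_D = 0.477.
Mass balance: Σ fᵢ·δᵢ = δ_bulk ⇒ f_C·(-55.3) + f_D·(-42.9) = -40.3 − (-17.299) = -23.001
Substitute f_D = 0.477 − f_C:
f_C·(-55.3 − -42.9) = -23.001 − 0.477×(-42.9) = -2.537
f_C = -2.537 / -12.4 = 0.2046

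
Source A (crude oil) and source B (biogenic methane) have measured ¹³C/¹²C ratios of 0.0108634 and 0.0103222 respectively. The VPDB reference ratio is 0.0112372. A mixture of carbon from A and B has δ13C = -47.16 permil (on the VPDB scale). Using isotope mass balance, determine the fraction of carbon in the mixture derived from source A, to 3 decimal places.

0.711

δ_A = (0.0108634/0.0112372 − 1)×1000 = (0.966735 − 1)×1000 = -33.265 permil
δ_B = (0.0103222/0.0112372 − 1)×1000 = (0.918574 − 1)×1000 = -81.426 permil
f_A = (δ_mix − δ_B)/(δ_A − δ_B) = (-47.16 − (-81.426))/(-33.265 − (-81.426))
f_A = 34.266 / 48.161 = 0.7115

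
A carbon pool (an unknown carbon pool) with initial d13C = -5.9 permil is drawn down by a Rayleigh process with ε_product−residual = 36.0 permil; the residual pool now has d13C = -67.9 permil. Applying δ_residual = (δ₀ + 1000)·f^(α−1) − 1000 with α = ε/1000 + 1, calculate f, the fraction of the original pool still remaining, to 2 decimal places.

0.17

α − 1 = ε/1000 = 0.0360
(δ_res + 1000)/(δ₀ + 1000) = (-67.9 + 1000)/(-5.9 + 1000) = 932.1/994.1 = 0.937632
f = 0.937632^(1/0.0360) = exp(ln(0.937632)/0.0360) = exp(-0.06440/0.0360)
f = exp(-1.7888) = 0.1672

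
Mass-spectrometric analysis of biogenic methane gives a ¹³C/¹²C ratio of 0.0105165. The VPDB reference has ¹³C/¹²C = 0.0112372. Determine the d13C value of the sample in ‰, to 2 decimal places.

d13C = (R_sample / R_standard − 1) × 1000
R_sample / R_standard = 0.0105165 / 0.0112372 = 0.935865
d13C = (0.935865 − 1) × 1000 = -64.135‰

-64.14‰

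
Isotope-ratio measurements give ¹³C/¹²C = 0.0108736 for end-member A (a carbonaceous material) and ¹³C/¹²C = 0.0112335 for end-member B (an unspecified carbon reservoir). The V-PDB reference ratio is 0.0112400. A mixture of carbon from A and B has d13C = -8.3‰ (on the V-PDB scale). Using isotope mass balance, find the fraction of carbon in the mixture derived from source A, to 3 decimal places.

δ_A = (0.0108736/0.0112400 − 1)×1000 = (0.967402 − 1)×1000 = -32.598‰
δ_B = (0.0112335/0.0112400 − 1)×1000 = (0.999422 − 1)×1000 = -0.578‰
f_A = (δ_mix − δ_B)/(δ_A − δ_B) = (-8.3 − (-0.578))/(-32.598 − (-0.578))
f_A = -7.722 / -32.020 = 0.2412

0.241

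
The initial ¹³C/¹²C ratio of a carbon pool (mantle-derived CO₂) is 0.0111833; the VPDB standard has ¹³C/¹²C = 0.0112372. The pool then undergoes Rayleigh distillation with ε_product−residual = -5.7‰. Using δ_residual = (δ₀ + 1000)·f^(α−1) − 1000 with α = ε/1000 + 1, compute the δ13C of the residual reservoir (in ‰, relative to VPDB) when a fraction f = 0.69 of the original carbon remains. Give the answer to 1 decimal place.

δ₀ = (0.0111833/0.0112372 − 1)×1000 = (0.995203 − 1)×1000 = -4.797‰
α − 1 = ε/1000 = -0.0057
f^(α−1) = 0.69^(-0.0057) = 1.002117
δ_res = (-4.797 + 1000) × 1.002117 − 1000 = 997.311 − 1000 = -2.69‰

-2.7‰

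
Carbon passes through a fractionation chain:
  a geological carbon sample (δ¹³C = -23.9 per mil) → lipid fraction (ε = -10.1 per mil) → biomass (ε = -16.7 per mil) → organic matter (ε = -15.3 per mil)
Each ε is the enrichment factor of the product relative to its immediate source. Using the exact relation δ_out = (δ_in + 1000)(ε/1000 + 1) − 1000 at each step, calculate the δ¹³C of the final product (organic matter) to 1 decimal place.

step 1: δ = (-23.90 + 1000)·(-10.1/1000 + 1) − 1000 = -33.76 per mil
step 2: δ = (-33.76 + 1000)·(-16.7/1000 + 1) − 1000 = -49.89 per mil
step 3: δ = (-49.89 + 1000)·(-15.3/1000 + 1) − 1000 = -64.43 per mil

-64.4 per mil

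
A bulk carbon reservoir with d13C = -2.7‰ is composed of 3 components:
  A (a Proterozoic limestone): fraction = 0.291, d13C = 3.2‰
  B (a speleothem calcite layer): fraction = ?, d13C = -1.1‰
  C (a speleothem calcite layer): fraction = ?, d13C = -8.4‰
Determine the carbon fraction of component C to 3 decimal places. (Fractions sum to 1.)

0.391

Let f_C and f_B be the unknown fractions; fractions sum to 1 so f_C + f_B = 0.709.
Mass balance: Σ fᵢ·δᵢ = δ_bulk ⇒ f_C·(-8.4) + f_B·(-1.1) = -2.7 − (0.931) = -3.631
Substitute f_B = 0.709 − f_C:
f_C·(-8.4 − -1.1) = -3.631 − 0.709×(-1.1) = -2.851
f_C = -2.851 / -7.3 = 0.3906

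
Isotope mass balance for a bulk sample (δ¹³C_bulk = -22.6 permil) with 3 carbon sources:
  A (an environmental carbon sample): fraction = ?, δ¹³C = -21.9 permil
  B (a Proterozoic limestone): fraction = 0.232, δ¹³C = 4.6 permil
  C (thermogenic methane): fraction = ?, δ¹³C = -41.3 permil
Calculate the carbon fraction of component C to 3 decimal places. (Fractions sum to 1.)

0.353

Let f_C and f_A be the unknown fractions; fractions sum to 1 so f_C + f_A = 0.768.
Mass balance: Σ fᵢ·δᵢ = δ_bulk ⇒ f_C·(-41.3) + f_A·(-21.9) = -22.6 − (1.067) = -23.667
Substitute f_A = 0.768 − f_C:
f_C·(-41.3 − -21.9) = -23.667 − 0.768×(-21.9) = -6.848
f_C = -6.848 / -19.4 = 0.3530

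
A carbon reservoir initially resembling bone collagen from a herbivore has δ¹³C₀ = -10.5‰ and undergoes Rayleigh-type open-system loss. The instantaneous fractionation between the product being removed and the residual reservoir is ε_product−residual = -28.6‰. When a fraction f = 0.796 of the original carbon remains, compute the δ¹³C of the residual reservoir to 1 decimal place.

-4.0‰

Rayleigh residual: δ_res = (δ₀ + 1000)·f^(α−1) − 1000
α = ε/1000 + 1 = 0.97140, so α − 1 = -0.02860
f^(α−1) = 0.796^(-0.02860) = 1.006547
δ_res = (-10.5 + 1000) × 1.006547 − 1000 = 995.978 − 1000 = -4.02‰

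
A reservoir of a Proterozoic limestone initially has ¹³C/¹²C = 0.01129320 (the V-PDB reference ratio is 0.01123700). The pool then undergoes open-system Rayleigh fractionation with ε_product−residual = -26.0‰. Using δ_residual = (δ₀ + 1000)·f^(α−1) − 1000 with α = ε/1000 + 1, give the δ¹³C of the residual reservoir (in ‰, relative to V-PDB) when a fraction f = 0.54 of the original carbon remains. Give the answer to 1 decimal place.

21.2‰

δ₀ = (0.01129320/0.01123700 − 1)×1000 = (1.005001 − 1)×1000 = 5.001‰
α − 1 = ε/1000 = -0.0260
f^(α−1) = 0.54^(-0.0260) = 1.016150
δ_res = (5.001 + 1000) × 1.016150 − 1000 = 1021.232 − 1000 = 21.23‰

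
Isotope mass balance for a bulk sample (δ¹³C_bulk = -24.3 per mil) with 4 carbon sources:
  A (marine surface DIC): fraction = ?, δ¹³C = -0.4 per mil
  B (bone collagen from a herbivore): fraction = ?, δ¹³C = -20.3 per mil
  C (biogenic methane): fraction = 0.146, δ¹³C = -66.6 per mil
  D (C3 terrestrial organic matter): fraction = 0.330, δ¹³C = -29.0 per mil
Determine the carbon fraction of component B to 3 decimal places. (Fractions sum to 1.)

0.241

Let f_B and f_A be the unknown fractions; fractions sum to 1 so f_B + f_A = 0.524.
Mass balance: Σ fᵢ·δᵢ = δ_bulk ⇒ f_B·(-20.3) + f_A·(-0.4) = -24.3 − (-19.294) = -5.006
Substitute f_A = 0.524 − f_B:
f_B·(-20.3 − -0.4) = -5.006 − 0.524×(-0.4) = -4.797
f_B = -4.797 / -19.9 = 0.2410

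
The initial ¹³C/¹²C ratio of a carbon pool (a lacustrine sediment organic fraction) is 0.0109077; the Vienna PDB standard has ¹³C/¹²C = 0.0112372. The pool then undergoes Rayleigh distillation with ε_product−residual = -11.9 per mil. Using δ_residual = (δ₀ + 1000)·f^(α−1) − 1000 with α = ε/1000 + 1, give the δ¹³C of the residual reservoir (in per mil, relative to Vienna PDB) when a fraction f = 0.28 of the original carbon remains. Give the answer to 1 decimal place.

δ₀ = (0.0109077/0.0112372 − 1)×1000 = (0.970678 − 1)×1000 = -29.322 per mil
α − 1 = ε/1000 = -0.0119
f^(α−1) = 0.28^(-0.0119) = 1.015264
δ_res = (-29.322 + 1000) × 1.015264 − 1000 = 985.494 − 1000 = -14.51 per mil

-14.5 per mil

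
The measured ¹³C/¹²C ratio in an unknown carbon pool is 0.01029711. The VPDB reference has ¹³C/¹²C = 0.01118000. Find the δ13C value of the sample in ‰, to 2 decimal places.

-78.97‰

δ13C = (R_sample / R_standard − 1) × 1000
R_sample / R_standard = 0.01029711 / 0.01118000 = 0.921030
δ13C = (0.921030 − 1) × 1000 = -78.970‰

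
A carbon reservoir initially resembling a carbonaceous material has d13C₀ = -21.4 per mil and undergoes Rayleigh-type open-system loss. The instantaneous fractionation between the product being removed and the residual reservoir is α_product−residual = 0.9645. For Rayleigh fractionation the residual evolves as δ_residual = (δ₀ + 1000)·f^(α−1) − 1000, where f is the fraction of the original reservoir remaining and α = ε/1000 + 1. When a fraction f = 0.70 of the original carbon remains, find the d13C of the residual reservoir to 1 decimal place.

-8.9 per mil

Rayleigh residual: δ_res = (δ₀ + 1000)·f^(α−1) − 1000
α − 1 = -0.03550
f^(α−1) = 0.70^(-0.03550) = 1.012742
δ_res = (-21.4 + 1000) × 1.012742 − 1000 = 991.070 − 1000 = -8.93 per mil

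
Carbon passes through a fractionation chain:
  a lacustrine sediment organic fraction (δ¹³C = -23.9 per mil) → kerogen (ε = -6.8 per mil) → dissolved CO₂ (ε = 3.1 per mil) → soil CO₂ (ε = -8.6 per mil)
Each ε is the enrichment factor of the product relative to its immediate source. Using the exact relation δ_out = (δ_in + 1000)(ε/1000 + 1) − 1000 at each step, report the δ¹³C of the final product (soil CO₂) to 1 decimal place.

-35.9 per mil

step 1: δ = (-23.90 + 1000)·(-6.8/1000 + 1) − 1000 = -30.54 per mil
step 2: δ = (-30.54 + 1000)·(3.1/1000 + 1) − 1000 = -27.53 per mil
step 3: δ = (-27.53 + 1000)·(-8.6/1000 + 1) − 1000 = -35.90 per mil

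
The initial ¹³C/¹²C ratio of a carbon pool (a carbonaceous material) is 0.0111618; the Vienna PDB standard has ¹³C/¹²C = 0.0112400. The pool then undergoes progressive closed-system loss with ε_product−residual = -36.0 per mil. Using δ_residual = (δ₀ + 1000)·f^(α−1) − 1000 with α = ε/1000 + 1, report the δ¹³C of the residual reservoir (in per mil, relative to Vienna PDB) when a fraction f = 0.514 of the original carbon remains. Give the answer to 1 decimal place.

δ₀ = (0.0111618/0.0112400 − 1)×1000 = (0.993043 − 1)×1000 = -6.957 per mil
α − 1 = ε/1000 = -0.0360
f^(α−1) = 0.514^(-0.0360) = 1.024248
δ_res = (-6.957 + 1000) × 1.024248 − 1000 = 1017.122 − 1000 = 17.12 per mil

17.1 per mil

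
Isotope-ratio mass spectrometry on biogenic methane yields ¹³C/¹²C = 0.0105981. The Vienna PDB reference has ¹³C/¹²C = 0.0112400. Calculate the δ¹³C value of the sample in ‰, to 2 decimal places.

δ¹³C = (R_sample / R_standard − 1) × 1000
R_sample / R_standard = 0.0105981 / 0.0112400 = 0.942891
δ¹³C = (0.942891 − 1) × 1000 = -57.109‰

-57.11‰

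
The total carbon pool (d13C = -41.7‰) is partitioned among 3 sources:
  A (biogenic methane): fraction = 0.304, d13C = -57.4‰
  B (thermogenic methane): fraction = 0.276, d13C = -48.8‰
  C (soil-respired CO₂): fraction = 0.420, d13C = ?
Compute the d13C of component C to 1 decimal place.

Isotope mass balance: δ_bulk = Σ fᵢ·δᵢ.
-41.7 = 0.304×(-57.4) + 0.276×(-48.8) + 0.420×δ_C
0.420·δ_C = -41.7 − (-30.918) = -10.782
δ_C = -10.782 / 0.420 = -25.67‰

-25.7‰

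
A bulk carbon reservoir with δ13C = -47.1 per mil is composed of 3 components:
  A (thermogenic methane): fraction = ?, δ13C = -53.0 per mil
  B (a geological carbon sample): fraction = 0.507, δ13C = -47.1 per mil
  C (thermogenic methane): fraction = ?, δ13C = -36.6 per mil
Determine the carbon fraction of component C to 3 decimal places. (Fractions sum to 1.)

0.177

Let f_C and f_A be the unknown fractions; fractions sum to 1 so f_C + f_A = 0.493.
Mass balance: Σ fᵢ·δᵢ = δ_bulk ⇒ f_C·(-36.6) + f_A·(-53.0) = -47.1 − (-23.880) = -23.220
Substitute f_A = 0.493 − f_C:
f_C·(-36.6 − -53.0) = -23.220 − 0.493×(-53.0) = 2.909
f_C = 2.909 / 16.4 = 0.1774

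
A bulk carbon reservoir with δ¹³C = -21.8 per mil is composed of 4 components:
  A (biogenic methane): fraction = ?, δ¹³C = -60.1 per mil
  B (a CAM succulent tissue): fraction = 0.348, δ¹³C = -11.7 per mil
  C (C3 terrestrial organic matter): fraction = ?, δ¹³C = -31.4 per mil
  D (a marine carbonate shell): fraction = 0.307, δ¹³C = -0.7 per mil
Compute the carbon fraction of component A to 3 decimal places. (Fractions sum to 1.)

Let f_A and f_C be the unknown fractions; fractions sum to 1 so f_A + f_C = 0.345.
Mass balance: Σ fᵢ·δᵢ = δ_bulk ⇒ f_A·(-60.1) + f_C·(-31.4) = -21.8 − (-4.286) = -17.514
Substitute f_C = 0.345 − f_A:
f_A·(-60.1 − -31.4) = -17.514 − 0.345×(-31.4) = -6.681
f_A = -6.681 / -28.7 = 0.2328

0.233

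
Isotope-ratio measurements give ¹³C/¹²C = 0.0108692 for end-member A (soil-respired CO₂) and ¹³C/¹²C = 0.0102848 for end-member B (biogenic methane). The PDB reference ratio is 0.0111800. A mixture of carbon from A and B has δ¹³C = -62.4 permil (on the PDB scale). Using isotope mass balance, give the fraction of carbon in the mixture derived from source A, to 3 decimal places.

0.338

δ_A = (0.0108692/0.0111800 − 1)×1000 = (0.972200 − 1)×1000 = -27.800 permil
δ_B = (0.0102848/0.0111800 − 1)×1000 = (0.919928 − 1)×1000 = -80.072 permil
f_A = (δ_mix − δ_B)/(δ_A − δ_B) = (-62.4 − (-80.072))/(-27.800 − (-80.072))
f_A = 17.672 / 52.272 = 0.3381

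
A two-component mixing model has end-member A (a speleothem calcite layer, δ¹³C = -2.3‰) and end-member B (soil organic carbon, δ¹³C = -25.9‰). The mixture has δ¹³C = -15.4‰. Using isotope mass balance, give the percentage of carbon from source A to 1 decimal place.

δ_mix = f_A·δ_A + (1 − f_A)·δ_B  ⇒  f_A = (δ_mix − δ_B)/(δ_A − δ_B)
f_A = (-15.4 − (-25.9)) / (-2.3 − (-25.9))
f_A = 10.5 / 23.6 = 0.4449

44.5%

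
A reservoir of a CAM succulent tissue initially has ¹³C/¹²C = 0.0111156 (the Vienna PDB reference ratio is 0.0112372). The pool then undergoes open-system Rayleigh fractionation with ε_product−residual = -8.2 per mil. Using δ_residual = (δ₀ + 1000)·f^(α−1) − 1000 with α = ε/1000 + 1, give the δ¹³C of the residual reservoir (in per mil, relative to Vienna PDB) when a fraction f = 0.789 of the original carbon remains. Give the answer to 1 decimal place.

-8.9 per mil

δ₀ = (0.0111156/0.0112372 − 1)×1000 = (0.989179 − 1)×1000 = -10.821 per mil
α − 1 = ε/1000 = -0.0082
f^(α−1) = 0.789^(-0.0082) = 1.001945
δ_res = (-10.821 + 1000) × 1.001945 − 1000 = 991.103 − 1000 = -8.90 per mil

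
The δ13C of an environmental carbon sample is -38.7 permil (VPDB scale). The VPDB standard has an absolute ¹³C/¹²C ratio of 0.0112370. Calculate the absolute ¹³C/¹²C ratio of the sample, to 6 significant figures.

R_sample = R_standard × (δ13C/1000 + 1)
R_sample = 0.0112370 × (-38.7/1000 + 1) = 0.0112370 × 0.961300
R_sample = 0.0108021

0.0108021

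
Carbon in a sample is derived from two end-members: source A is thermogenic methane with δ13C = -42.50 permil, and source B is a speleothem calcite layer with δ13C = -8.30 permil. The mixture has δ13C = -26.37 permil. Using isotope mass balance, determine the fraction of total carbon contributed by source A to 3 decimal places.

0.528

δ_mix = f_A·δ_A + (1 − f_A)·δ_B  ⇒  f_A = (δ_mix − δ_B)/(δ_A − δ_B)
f_A = (-26.37 − (-8.30)) / (-42.50 − (-8.30))
f_A = -18.07 / -34.20 = 0.5284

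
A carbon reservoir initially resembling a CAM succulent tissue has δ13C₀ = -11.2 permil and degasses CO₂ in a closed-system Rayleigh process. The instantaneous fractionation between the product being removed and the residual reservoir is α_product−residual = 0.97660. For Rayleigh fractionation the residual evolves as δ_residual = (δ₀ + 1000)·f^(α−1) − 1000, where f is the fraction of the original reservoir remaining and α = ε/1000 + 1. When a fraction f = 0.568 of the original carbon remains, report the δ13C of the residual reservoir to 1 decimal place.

Rayleigh residual: δ_res = (δ₀ + 1000)·f^(α−1) − 1000
α − 1 = -0.02340
f^(α−1) = 0.568^(-0.02340) = 1.013324
δ_res = (-11.2 + 1000) × 1.013324 − 1000 = 1001.975 − 1000 = 1.97 permil

2.0 permil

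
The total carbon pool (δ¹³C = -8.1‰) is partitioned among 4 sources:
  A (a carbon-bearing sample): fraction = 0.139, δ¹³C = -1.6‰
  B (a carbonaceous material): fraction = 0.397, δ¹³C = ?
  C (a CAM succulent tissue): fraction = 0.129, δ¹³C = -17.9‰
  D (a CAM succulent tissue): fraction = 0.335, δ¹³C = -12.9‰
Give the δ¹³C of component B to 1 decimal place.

-3.1‰

Isotope mass balance: δ_bulk = Σ fᵢ·δᵢ.
-8.1 = 0.139×(-1.6) + 0.397×δ_B + 0.129×(-17.9) + 0.335×(-12.9)
0.397·δ_B = -8.1 − (-6.853) = -1.247
δ_B = -1.247 / 0.397 = -3.14‰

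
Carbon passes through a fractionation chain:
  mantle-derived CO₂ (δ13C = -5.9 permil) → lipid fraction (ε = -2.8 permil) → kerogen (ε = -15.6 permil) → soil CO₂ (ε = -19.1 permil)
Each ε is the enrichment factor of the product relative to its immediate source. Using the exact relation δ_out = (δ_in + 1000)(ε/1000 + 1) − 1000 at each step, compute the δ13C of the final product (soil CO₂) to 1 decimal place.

-42.8 permil

step 1: δ = (-5.90 + 1000)·(-2.8/1000 + 1) − 1000 = -8.68 permil
step 2: δ = (-8.68 + 1000)·(-15.6/1000 + 1) − 1000 = -24.15 permil
step 3: δ = (-24.15 + 1000)·(-19.1/1000 + 1) − 1000 = -42.79 permil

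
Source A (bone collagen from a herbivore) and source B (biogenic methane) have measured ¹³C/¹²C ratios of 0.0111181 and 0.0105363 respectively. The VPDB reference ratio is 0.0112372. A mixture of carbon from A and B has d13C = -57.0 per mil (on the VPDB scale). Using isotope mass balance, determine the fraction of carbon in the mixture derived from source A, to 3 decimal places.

0.104

δ_A = (0.0111181/0.0112372 − 1)×1000 = (0.989401 − 1)×1000 = -10.599 per mil
δ_B = (0.0105363/0.0112372 − 1)×1000 = (0.937627 − 1)×1000 = -62.373 per mil
f_A = (δ_mix − δ_B)/(δ_A − δ_B) = (-57.0 − (-62.373))/(-10.599 − (-62.373))
f_A = 5.373 / 51.774 = 0.1038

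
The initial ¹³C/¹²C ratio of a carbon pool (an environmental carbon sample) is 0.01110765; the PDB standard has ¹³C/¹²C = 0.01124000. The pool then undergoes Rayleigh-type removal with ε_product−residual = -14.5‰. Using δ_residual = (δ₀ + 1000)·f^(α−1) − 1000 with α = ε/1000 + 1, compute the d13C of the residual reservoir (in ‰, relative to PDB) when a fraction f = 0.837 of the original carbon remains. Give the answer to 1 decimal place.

δ₀ = (0.01110765/0.01124000 − 1)×1000 = (0.988225 − 1)×1000 = -11.775‰
α − 1 = ε/1000 = -0.0145
f^(α−1) = 0.837^(-0.0145) = 1.002583
δ_res = (-11.775 + 1000) × 1.002583 − 1000 = 990.778 − 1000 = -9.22‰

-9.2‰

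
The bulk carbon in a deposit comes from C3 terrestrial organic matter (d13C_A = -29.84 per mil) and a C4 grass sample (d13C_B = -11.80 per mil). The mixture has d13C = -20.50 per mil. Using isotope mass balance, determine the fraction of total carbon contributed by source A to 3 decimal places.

0.482

δ_mix = f_A·δ_A + (1 − f_A)·δ_B  ⇒  f_A = (δ_mix − δ_B)/(δ_A − δ_B)
f_A = (-20.50 − (-11.80)) / (-29.84 − (-11.80))
f_A = -8.70 / -18.04 = 0.4823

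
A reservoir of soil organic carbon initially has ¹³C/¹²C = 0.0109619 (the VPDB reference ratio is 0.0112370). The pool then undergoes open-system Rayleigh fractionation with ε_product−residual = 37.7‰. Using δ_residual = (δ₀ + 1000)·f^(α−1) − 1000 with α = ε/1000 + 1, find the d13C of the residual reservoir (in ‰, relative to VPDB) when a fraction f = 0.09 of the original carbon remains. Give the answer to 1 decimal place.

δ₀ = (0.0109619/0.0112370 − 1)×1000 = (0.975518 − 1)×1000 = -24.482‰
α − 1 = ε/1000 = 0.0377
f^(α−1) = 0.09^(0.0377) = 0.913219
δ_res = (-24.482 + 1000) × 0.913219 − 1000 = 890.862 − 1000 = -109.14‰

-109.1‰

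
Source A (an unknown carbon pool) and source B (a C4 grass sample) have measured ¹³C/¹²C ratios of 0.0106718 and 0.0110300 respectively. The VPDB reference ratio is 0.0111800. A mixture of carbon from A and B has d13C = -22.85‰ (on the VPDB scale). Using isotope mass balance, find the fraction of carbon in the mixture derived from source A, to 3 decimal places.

0.294

δ_A = (0.0106718/0.0111800 − 1)×1000 = (0.954544 − 1)×1000 = -45.456‰
δ_B = (0.0110300/0.0111800 − 1)×1000 = (0.986583 − 1)×1000 = -13.417‰
f_A = (δ_mix − δ_B)/(δ_A − δ_B) = (-22.85 − (-13.417))/(-45.456 − (-13.417))
f_A = -9.433 / -32.039 = 0.2944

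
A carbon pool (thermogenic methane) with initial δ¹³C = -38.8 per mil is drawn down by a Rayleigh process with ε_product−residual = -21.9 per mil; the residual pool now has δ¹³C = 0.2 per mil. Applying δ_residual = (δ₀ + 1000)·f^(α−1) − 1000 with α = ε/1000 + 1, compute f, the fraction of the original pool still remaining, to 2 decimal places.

α − 1 = ε/1000 = -0.0219
(δ_res + 1000)/(δ₀ + 1000) = (0.2 + 1000)/(-38.8 + 1000) = 1000.2/961.2 = 1.040574
f = 1.040574^(1/-0.0219) = exp(ln(1.040574)/-0.0219) = exp(0.03977/-0.0219)
f = exp(-1.8161) = 0.1627

0.16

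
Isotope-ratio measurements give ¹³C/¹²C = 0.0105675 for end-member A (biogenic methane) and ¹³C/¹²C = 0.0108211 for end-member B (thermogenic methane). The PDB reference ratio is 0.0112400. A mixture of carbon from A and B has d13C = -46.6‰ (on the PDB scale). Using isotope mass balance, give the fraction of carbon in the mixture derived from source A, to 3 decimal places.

0.414

δ_A = (0.0105675/0.0112400 − 1)×1000 = (0.940169 − 1)×1000 = -59.831‰
δ_B = (0.0108211/0.0112400 − 1)×1000 = (0.962731 − 1)×1000 = -37.269‰
f_A = (δ_mix − δ_B)/(δ_A − δ_B) = (-46.6 − (-37.269))/(-59.831 − (-37.269))
f_A = -9.331 / -22.562 = 0.4136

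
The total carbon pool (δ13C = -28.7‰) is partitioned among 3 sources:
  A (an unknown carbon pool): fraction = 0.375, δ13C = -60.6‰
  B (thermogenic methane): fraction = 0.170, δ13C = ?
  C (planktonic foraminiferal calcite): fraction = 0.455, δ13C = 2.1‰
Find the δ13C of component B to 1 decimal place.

Isotope mass balance: δ_bulk = Σ fᵢ·δᵢ.
-28.7 = 0.375×(-60.6) + 0.170×δ_B + 0.455×(2.1)
0.170·δ_B = -28.7 − (-21.770) = -6.930
δ_B = -6.930 / 0.170 = -40.77‰

-40.8‰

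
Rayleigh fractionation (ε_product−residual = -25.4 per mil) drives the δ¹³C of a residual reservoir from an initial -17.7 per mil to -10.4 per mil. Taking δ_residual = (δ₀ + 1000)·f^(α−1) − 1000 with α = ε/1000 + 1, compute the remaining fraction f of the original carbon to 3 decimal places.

0.747

α − 1 = ε/1000 = -0.0254
(δ_res + 1000)/(δ₀ + 1000) = (-10.4 + 1000)/(-17.7 + 1000) = 989.6/982.3 = 1.007432
f = 1.007432^(1/-0.0254) = exp(ln(1.007432)/-0.0254) = exp(0.00740/-0.0254)
f = exp(-0.2915) = 0.7471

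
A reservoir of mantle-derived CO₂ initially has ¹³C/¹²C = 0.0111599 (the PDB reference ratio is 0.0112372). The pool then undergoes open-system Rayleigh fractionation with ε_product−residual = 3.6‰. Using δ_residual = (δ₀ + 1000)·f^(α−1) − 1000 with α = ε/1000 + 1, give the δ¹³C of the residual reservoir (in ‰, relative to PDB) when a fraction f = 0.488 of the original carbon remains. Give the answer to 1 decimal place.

δ₀ = (0.0111599/0.0112372 − 1)×1000 = (0.993121 − 1)×1000 = -6.879‰
α − 1 = ε/1000 = 0.0036
f^(α−1) = 0.488^(0.0036) = 0.997421
δ_res = (-6.879 + 1000) × 0.997421 − 1000 = 990.559 − 1000 = -9.44‰

-9.4‰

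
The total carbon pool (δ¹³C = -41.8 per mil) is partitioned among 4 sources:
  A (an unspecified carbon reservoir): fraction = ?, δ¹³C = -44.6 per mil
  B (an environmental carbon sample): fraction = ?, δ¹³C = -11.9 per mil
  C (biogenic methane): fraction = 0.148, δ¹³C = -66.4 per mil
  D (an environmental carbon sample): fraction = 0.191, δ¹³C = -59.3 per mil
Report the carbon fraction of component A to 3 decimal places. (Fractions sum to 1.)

Let f_A and f_B be the unknown fractions; fractions sum to 1 so f_A + f_B = 0.661.
Mass balance: Σ fᵢ·δᵢ = δ_bulk ⇒ f_A·(-44.6) + f_B·(-11.9) = -41.8 − (-21.154) = -20.646
Substitute f_B = 0.661 − f_A:
f_A·(-44.6 − -11.9) = -20.646 − 0.661×(-11.9) = -12.781
f_A = -12.781 / -32.7 = 0.3908

0.391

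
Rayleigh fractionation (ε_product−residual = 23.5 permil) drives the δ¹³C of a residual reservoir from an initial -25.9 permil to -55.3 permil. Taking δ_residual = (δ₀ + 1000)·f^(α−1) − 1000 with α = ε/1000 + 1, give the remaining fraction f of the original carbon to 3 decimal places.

0.271

α − 1 = ε/1000 = 0.0235
(δ_res + 1000)/(δ₀ + 1000) = (-55.3 + 1000)/(-25.9 + 1000) = 944.7/974.1 = 0.969818
f = 0.969818^(1/0.0235) = exp(ln(0.969818)/0.0235) = exp(-0.03065/0.0235)
f = exp(-1.3041) = 0.2714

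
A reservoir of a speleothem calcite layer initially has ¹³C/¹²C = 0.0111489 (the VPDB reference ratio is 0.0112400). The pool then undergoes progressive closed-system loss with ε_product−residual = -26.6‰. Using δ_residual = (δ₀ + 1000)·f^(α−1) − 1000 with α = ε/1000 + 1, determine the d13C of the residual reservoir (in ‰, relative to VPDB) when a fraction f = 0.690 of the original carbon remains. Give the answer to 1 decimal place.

1.7‰

δ₀ = (0.0111489/0.0112400 − 1)×1000 = (0.991895 − 1)×1000 = -8.105‰
α − 1 = ε/1000 = -0.0266
f^(α−1) = 0.690^(-0.0266) = 1.009919
δ_res = (-8.105 + 1000) × 1.009919 − 1000 = 1001.734 − 1000 = 1.73‰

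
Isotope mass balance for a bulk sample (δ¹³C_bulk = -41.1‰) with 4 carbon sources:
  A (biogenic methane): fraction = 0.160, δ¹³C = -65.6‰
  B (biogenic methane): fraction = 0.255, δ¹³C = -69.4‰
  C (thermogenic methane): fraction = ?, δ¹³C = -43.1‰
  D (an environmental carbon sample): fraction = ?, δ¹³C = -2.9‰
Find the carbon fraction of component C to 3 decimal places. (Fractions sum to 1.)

0.279

Let f_C and f_D be the unknown fractions; fractions sum to 1 so f_C + f_D = 0.585.
Mass balance: Σ fᵢ·δᵢ = δ_bulk ⇒ f_C·(-43.1) + f_D·(-2.9) = -41.1 − (-28.193) = -12.907
Substitute f_D = 0.585 − f_C:
f_C·(-43.1 − -2.9) = -12.907 − 0.585×(-2.9) = -11.210
f_C = -11.210 / -40.2 = 0.2789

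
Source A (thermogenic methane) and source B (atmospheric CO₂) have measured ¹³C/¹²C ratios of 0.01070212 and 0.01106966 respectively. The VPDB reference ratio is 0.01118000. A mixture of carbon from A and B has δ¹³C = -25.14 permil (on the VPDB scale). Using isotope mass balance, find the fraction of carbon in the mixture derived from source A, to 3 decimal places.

0.465

δ_A = (0.01070212/0.01118000 − 1)×1000 = (0.957256 − 1)×1000 = -42.744 permil
δ_B = (0.01106966/0.01118000 − 1)×1000 = (0.990131 − 1)×1000 = -9.869 permil
f_A = (δ_mix − δ_B)/(δ_A − δ_B) = (-25.14 − (-9.869))/(-42.744 − (-9.869))
f_A = -15.271 / -32.875 = 0.4645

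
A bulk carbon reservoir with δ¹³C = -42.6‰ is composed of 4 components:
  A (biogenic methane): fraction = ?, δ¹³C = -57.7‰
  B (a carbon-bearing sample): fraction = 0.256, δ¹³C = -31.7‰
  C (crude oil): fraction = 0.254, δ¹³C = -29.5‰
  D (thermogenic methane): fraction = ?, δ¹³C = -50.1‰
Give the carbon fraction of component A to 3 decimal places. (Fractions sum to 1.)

Let f_A and f_D be the unknown fractions; fractions sum to 1 so f_A + f_D = 0.490.
Mass balance: Σ fᵢ·δᵢ = δ_bulk ⇒ f_A·(-57.7) + f_D·(-50.1) = -42.6 − (-15.608) = -26.992
Substitute f_D = 0.490 − f_A:
f_A·(-57.7 − -50.1) = -26.992 − 0.490×(-50.1) = -2.443
f_A = -2.443 / -7.6 = 0.3214

0.321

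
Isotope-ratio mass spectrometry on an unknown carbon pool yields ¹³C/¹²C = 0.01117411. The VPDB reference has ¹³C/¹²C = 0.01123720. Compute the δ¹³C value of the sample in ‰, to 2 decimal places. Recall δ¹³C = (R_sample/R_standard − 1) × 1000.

δ¹³C = (R_sample / R_standard − 1) × 1000
R_sample / R_standard = 0.01117411 / 0.01123720 = 0.994386
δ¹³C = (0.994386 − 1) × 1000 = -5.614‰

-5.61‰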